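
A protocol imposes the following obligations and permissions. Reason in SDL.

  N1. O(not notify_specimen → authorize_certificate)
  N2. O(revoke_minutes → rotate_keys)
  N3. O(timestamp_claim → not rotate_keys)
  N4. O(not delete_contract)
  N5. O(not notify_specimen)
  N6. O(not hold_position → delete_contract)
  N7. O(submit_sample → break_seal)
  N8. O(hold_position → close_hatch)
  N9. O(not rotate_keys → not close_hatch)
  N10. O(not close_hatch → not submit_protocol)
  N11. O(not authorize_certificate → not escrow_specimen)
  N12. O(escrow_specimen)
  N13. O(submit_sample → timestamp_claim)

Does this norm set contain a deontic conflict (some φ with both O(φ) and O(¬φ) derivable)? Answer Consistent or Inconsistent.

Consistent

Premise 11 is O(not authorize_certificate → not escrow_specimen), but O(not authorize_certificate) is not derivable from the premises, so it does not yield O(not escrow_specimen).
So O(not escrow_specimen) is not derivable, and the apparent clash with O(escrow_specimen) does not arise.
A world satisfying every obligation exists (e.g. authorize_certificate=true, break_seal=false, close_hatch=true, delete_contract=false, escrow_specimen=true, hold_position=true, notify_specimen=false, revoke_minutes=false, rotate_keys=true, submit_protocol=false, submit_sample=false, timestamp_claim=false); no atom is both obligatory and forbidden, so the set is consistent.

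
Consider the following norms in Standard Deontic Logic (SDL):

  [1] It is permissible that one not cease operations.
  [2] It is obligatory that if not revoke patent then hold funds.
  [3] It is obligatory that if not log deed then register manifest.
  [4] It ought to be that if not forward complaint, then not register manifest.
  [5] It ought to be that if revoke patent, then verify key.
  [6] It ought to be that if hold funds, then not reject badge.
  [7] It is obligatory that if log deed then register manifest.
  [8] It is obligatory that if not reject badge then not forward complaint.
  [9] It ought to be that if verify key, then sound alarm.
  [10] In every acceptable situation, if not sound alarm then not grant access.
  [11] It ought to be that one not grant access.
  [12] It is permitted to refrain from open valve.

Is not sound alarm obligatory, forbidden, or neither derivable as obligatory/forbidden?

Forbidden

By case analysis on log_deed: premise 7 gives O(log_deed → register_manifest) and premise 3 gives O(¬log_deed → register_manifest), so O(register_manifest) either way.
The contrapositive of premise 4 (O(¬forward_complaint → ¬register_manifest)) is O(register_manifest → forward_complaint), and O(register_manifest) is already established, so O(forward_complaint).
Premise 8, O(¬reject_badge → ¬forward_complaint), contraposes to O(forward_complaint → reject_badge); with O(forward_complaint) we get O(reject_badge).
Premise 6, O(hold_funds → ¬reject_badge), contraposes to O(reject_badge → ¬hold_funds); with O(reject_badge) we get O(¬hold_funds).
The contrapositive of premise 2 (O(¬revoke_patent → hold_funds)) is O(¬hold_funds → revoke_patent), and O(¬hold_funds) is already established, so O(revoke_patent).
Premise 5 is O(revoke_patent → verify_key); since O(revoke_patent), deontic closure gives O(verify_key).
Applying K to premise 9 (O(verify_key → sound_alarm)) and O(verify_key) yields O(sound_alarm).
Premises 1, 10, 11, 12 do not contribute to this derivation.
Thus O(sound_alarm), which is F(¬sound_alarm): ¬sound_alarm is forbidden.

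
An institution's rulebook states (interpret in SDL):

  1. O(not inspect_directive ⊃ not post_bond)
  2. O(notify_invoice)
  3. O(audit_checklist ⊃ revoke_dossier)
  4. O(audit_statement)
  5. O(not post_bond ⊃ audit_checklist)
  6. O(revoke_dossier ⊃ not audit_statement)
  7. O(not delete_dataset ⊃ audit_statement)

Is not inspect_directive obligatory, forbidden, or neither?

Forbidden

Premise 4 states O(audit_statement) outright.
The contrapositive of premise 6 (O(revoke_dossier ⊃ not audit_statement)) is O(audit_statement ⊃ not revoke_dossier), and O(audit_statement) is already established, so O(not revoke_dossier).
Premise 3, O(audit_checklist ⊃ revoke_dossier), contraposes to O(not revoke_dossier ⊃ not audit_checklist); with O(not revoke_dossier) we get O(not audit_checklist).
Premise 5, O(not post_bond ⊃ audit_checklist), contraposes to O(not audit_checklist ⊃ post_bond); with O(not audit_checklist) we get O(post_bond).
The contrapositive of premise 1 (O(not inspect_directive ⊃ not post_bond)) is O(post_bond ⊃ inspect_directive), and O(post_bond) is already established, so O(inspect_directive).
Premises 2, 7 do not contribute to this derivation.
Thus O(inspect_directive), which is F(not inspect_directive): not inspect_directive is forbidden.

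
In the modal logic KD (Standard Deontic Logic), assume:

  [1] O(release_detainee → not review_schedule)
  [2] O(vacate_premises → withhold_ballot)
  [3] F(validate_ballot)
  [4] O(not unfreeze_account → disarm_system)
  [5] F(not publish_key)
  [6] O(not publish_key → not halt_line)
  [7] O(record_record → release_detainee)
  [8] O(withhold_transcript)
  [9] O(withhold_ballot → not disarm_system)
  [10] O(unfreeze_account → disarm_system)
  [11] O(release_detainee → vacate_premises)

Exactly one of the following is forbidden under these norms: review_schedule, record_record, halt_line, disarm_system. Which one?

record_record

Premises 10 and 4 are O(unfreeze_account → disarm_system) and O(not unfreeze_account → disarm_system); every ideal world satisfies unfreeze_account or not unfreeze_account, so in either case disarm_system holds — hence O(disarm_system).
Premise 9 is O(withhold_ballot → not disarm_system); contrapositively O(disarm_system → not withhold_ballot). Since O(disarm_system) holds, K gives O(not withhold_ballot).
The contrapositive of premise 2 (O(vacate_premises → withhold_ballot)) is O(not withhold_ballot → not vacate_premises), and O(not withhold_ballot) is already established, so O(not vacate_premises).
Premise 11, O(release_detainee → vacate_premises), contraposes to O(not vacate_premises → not release_detainee); with O(not vacate_premises) we get O(not release_detainee).
The contrapositive of premise 7 (O(record_record → release_detainee)) is O(not release_detainee → not record_record), and O(not release_detainee) is already established, so O(not record_record).
So O(not record_record) holds, i.e. record_record is forbidden. None of the other listed options is forbidden under the premises.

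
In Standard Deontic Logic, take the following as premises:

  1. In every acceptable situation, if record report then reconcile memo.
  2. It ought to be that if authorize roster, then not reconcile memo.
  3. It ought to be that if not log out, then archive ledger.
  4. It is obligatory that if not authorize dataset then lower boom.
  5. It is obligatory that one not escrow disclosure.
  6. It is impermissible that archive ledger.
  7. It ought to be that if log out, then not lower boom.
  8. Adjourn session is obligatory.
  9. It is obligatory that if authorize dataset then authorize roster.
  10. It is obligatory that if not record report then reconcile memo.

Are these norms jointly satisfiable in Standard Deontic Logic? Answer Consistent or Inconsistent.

Premises 10 and 1 cover both cases: O(¬record_report → reconcile_memo) and O(record_report → reconcile_memo). Since ¬record_report ∨ record_report is a tautology, O(reconcile_memo) follows.
Premise 2, O(authorize_roster → ¬reconcile_memo), contraposes to O(reconcile_memo → ¬authorize_roster); with O(reconcile_memo) we get O(¬authorize_roster).
Premise 9, O(authorize_dataset → authorize_roster), contraposes to O(¬authorize_roster → ¬authorize_dataset); with O(¬authorize_roster) we get O(¬authorize_dataset).
Applying K to premise 4 (O(¬authorize_dataset → lower_boom)) and O(¬authorize_dataset) yields O(lower_boom).
The contrapositive of premise 7 (O(log_out → ¬lower_boom)) is O(lower_boom → ¬log_out), and O(lower_boom) is already established, so O(¬log_out).
From O(¬log_out) and premise 3, O(¬log_out → archive_ledger), we obtain O(archive_ledger).
Yet premise 6 is F(archive_ledger), i.e. O(¬archive_ledger).
We now have both O(archive_ledger) and O(¬archive_ledger) — archive_ledger is simultaneously obligatory and forbidden, violating the D-axiom.

Inconsistent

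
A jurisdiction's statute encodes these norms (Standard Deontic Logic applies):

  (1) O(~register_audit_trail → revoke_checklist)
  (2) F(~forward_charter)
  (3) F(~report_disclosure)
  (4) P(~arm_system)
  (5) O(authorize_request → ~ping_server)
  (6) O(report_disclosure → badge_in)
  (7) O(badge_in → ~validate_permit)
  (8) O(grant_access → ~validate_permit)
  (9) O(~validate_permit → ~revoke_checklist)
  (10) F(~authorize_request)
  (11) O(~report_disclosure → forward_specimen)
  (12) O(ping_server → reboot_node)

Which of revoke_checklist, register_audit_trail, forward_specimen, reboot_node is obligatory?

F(~report_disclosure) at premise 3 means O(report_disclosure).
With premise 6, O(report_disclosure → badge_in), the K-axiom yields O(badge_in).
Applying K to premise 7 (O(badge_in → ~validate_permit)) and O(badge_in) yields O(~validate_permit).
Applying K to premise 9 (O(~validate_permit → ~revoke_checklist)) and O(~validate_permit) yields O(~revoke_checklist).
Premise 1 is O(~register_audit_trail → revoke_checklist); contrapositively O(~revoke_checklist → register_audit_trail). Since O(~revoke_checklist) holds, K gives O(register_audit_trail).
So O(register_audit_trail) holds — register_audit_trail is obligatory. None of the other listed options is made obligatory by any chain of premises.

register_audit_trail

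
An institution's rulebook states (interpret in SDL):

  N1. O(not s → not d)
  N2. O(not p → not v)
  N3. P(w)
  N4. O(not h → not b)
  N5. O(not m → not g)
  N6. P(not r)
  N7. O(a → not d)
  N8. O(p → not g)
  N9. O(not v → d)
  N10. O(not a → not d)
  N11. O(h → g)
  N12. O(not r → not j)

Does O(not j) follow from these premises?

No

Premise 12 is O(not r → not j), but O(not r) is not derivable from the premises (the permission P(not r) asserts only not O(r), not O(not r)), so it does not yield O(not j).
No other premise forces O(not j). An ideal world satisfying every premise can still have not j false, so O(not j) is not derivable.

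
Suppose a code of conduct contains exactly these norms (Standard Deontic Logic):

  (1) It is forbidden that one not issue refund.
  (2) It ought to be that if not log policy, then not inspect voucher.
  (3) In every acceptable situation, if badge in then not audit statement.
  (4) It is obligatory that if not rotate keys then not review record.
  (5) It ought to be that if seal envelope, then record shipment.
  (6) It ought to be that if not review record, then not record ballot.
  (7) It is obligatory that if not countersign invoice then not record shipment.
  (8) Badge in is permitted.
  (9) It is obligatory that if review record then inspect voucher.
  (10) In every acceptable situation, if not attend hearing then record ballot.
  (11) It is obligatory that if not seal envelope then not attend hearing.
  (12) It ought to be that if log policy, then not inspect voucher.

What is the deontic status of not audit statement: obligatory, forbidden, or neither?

Neither

Premise 3 is O(badge_in → ¬audit_statement), but O(badge_in) is not derivable from the premises (the permission P(badge_in) asserts only ¬O(¬badge_in), not O(badge_in)), so it does not yield O(¬audit_statement).
No premise or chain of K-axiom applications forces O(¬audit_statement), and none forces O(audit_statement). So ¬audit_statement is neither obligatory nor forbidden under these norms.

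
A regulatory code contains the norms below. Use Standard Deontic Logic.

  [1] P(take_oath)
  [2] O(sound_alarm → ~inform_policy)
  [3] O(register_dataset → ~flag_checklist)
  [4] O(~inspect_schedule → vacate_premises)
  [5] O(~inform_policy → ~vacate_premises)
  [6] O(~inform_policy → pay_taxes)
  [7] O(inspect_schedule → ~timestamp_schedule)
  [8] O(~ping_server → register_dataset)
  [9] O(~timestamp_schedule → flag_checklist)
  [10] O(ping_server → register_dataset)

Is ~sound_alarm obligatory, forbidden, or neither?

Obligatory

By case analysis on ping_server: premise 10 gives O(ping_server → register_dataset) and premise 8 gives O(~ping_server → register_dataset), so O(register_dataset) either way.
Applying K to premise 3 (O(register_dataset → ~flag_checklist)) and O(register_dataset) yields O(~flag_checklist).
The contrapositive of premise 9 (O(~timestamp_schedule → flag_checklist)) is O(~flag_checklist → timestamp_schedule), and O(~flag_checklist) is already established, so O(timestamp_schedule).
Premise 7, O(inspect_schedule → ~timestamp_schedule), contraposes to O(timestamp_schedule → ~inspect_schedule); with O(timestamp_schedule) we get O(~inspect_schedule).
With premise 4, O(~inspect_schedule → vacate_premises), the K-axiom yields O(vacate_premises).
The contrapositive of premise 5 (O(~inform_policy → ~vacate_premises)) is O(vacate_premises → inform_policy), and O(vacate_premises) is already established, so O(inform_policy).
The contrapositive of premise 2 (O(sound_alarm → ~inform_policy)) is O(inform_policy → ~sound_alarm), and O(inform_policy) is already established, so O(~sound_alarm).
Premises 1, 6 do not contribute to this derivation.
Hence ~sound_alarm is obligatory.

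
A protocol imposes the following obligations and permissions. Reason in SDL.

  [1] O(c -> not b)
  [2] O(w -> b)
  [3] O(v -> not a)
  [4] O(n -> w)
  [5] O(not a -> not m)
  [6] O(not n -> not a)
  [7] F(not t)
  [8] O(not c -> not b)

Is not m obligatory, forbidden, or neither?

Obligatory

Premises 8 and 1 cover both cases: O(not c -> not b) and O(c -> not b). Since not c ∨ c is a tautology, O(not b) follows.
Premise 2, O(w -> b), contraposes to O(not b -> not w); with O(not b) we get O(not w).
Premise 4, O(n -> w), contraposes to O(not w -> not n); with O(not w) we get O(not n).
From O(not n) and premise 6, O(not n -> not a), we obtain O(not a).
From O(not a) and premise 5, O(not a -> not m), we obtain O(not m).
Premises 3, 7 do not contribute to this derivation.
Hence not m is obligatory.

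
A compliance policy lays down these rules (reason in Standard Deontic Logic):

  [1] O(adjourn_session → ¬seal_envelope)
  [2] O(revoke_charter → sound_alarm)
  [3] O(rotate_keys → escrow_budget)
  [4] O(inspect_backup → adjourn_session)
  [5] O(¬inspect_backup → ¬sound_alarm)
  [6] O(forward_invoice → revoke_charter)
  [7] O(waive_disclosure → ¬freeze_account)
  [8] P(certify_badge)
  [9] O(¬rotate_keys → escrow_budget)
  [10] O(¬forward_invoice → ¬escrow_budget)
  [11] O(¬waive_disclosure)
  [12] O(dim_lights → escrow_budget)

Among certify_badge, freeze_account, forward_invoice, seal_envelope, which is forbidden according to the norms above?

seal_envelope

By case analysis on ¬rotate_keys: premise 9 gives O(¬rotate_keys → escrow_budget) and premise 3 gives O(rotate_keys → escrow_budget), so O(escrow_budget) either way.
The contrapositive of premise 10 (O(¬forward_invoice → ¬escrow_budget)) is O(escrow_budget → forward_invoice), and O(escrow_budget) is already established, so O(forward_invoice).
Premise 6 is O(forward_invoice → revoke_charter); since O(forward_invoice), deontic closure gives O(revoke_charter).
From O(revoke_charter) and premise 2, O(revoke_charter → sound_alarm), we obtain O(sound_alarm).
Premise 5 is O(¬inspect_backup → ¬sound_alarm); contrapositively O(sound_alarm → inspect_backup). Since O(sound_alarm) holds, K gives O(inspect_backup).
Applying K to premise 4 (O(inspect_backup → adjourn_session)) and O(inspect_backup) yields O(adjourn_session).
Applying K to premise 1 (O(adjourn_session → ¬seal_envelope)) and O(adjourn_session) yields O(¬seal_envelope).
So O(¬seal_envelope) holds, i.e. seal_envelope is forbidden. None of the other listed options is forbidden under the premises.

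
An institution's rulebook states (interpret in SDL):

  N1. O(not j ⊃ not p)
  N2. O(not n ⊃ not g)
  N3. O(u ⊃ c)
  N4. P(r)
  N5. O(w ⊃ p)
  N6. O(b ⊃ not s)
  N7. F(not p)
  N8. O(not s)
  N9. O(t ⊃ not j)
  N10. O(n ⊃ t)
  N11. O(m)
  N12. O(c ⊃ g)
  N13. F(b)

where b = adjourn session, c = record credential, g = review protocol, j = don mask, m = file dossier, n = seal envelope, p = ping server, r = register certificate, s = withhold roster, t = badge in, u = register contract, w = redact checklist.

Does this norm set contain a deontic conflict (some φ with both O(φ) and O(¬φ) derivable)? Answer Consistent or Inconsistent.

Consistent

Premise 6 is O(b ⊃ not s); even if O(not s) held, inferring O(b) would be affirming the consequent — invalid.
So O(b) is not derivable, and the apparent clash with O(not b) does not arise.
A world satisfying every obligation exists (e.g. b=false, c=false, g=false, j=true, m=true, n=false, p=true, r=false, s=false, t=false, u=false, w=false); no atom is both obligatory and forbidden, so the set is consistent.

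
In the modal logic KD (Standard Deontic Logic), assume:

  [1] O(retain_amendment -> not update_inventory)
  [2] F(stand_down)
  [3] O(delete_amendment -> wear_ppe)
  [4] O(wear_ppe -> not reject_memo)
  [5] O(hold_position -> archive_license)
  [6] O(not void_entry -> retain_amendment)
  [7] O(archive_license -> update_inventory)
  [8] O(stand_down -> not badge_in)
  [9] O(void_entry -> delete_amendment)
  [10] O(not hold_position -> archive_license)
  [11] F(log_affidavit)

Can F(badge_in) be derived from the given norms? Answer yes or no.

Premise 8 is O(stand_down -> not badge_in), but O(stand_down) is not derivable from the premises, so it does not yield O(not badge_in).
No other premise forces O(not badge_in). An ideal world satisfying every premise can still have badge_in true, so F(badge_in) is not derivable.

No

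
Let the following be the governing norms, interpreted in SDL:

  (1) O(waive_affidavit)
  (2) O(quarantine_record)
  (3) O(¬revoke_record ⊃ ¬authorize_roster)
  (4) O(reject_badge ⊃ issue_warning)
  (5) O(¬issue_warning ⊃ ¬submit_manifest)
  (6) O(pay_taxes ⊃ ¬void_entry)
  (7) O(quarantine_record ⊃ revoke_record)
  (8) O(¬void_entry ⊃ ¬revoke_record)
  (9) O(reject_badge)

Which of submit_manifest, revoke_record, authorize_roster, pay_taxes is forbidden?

pay_taxes

Premise 2 states O(quarantine_record) outright.
With premise 7, O(quarantine_record ⊃ revoke_record), the K-axiom yields O(revoke_record).
Premise 8 is O(¬void_entry ⊃ ¬revoke_record); contrapositively O(revoke_record ⊃ void_entry). Since O(revoke_record) holds, K gives O(void_entry).
Premise 6 is O(pay_taxes ⊃ ¬void_entry); contrapositively O(void_entry ⊃ ¬pay_taxes). Since O(void_entry) holds, K gives O(¬pay_taxes).
So O(¬pay_taxes) holds, i.e. pay_taxes is forbidden. None of the other listed options is forbidden under the premises.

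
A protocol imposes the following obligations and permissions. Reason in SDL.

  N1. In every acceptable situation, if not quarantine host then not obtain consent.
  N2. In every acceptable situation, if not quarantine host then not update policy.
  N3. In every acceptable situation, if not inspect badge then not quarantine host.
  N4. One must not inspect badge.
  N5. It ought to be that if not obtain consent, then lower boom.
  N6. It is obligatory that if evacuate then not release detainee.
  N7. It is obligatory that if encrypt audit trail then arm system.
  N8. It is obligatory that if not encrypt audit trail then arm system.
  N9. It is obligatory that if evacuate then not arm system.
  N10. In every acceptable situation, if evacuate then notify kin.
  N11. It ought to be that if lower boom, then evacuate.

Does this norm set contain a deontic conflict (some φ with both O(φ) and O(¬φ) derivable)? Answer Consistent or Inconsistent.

Premises 8 and 7 are O(¬encrypt_audit_trail → arm_system) and O(encrypt_audit_trail → arm_system); every ideal world satisfies ¬encrypt_audit_trail or encrypt_audit_trail, so in either case arm_system holds — hence O(arm_system).
Premise 9, O(evacuate → ¬arm_system), contraposes to O(arm_system → ¬evacuate); with O(arm_system) we get O(¬evacuate).
Premise 11, O(lower_boom → evacuate), contraposes to O(¬evacuate → ¬lower_boom); with O(¬evacuate) we get O(¬lower_boom).
Premise 5 is O(¬obtain_consent → lower_boom); contrapositively O(¬lower_boom → obtain_consent). Since O(¬lower_boom) holds, K gives O(obtain_consent).
Premise 1, O(¬quarantine_host → ¬obtain_consent), contraposes to O(obtain_consent → quarantine_host); with O(obtain_consent) we get O(quarantine_host).
Premise 3, O(¬inspect_badge → ¬quarantine_host), contraposes to O(quarantine_host → inspect_badge); with O(quarantine_host) we get O(inspect_badge).
But premise 4, F(inspect_badge), means O(¬inspect_badge).
We now have both O(inspect_badge) and O(¬inspect_badge) — inspect_badge is simultaneously obligatory and forbidden, violating the D-axiom.

Inconsistent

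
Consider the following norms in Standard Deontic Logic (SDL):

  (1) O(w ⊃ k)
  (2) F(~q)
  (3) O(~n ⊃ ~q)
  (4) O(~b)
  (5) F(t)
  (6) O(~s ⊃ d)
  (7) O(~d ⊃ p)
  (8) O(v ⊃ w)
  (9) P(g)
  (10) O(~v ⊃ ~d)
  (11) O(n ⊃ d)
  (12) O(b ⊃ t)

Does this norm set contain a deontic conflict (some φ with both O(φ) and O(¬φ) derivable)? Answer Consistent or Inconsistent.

Consistent

Premise 12 is O(b ⊃ t), but O(b) is not derivable from the premises, so it does not yield O(t).
So O(t) is not derivable, and the apparent clash with O(~t) does not arise.
A world satisfying every obligation exists (e.g. b=false, d=true, g=false, k=true, n=true, p=false, q=true, s=false, t=false, v=true, w=true); no atom is both obligatory and forbidden, so the set is consistent.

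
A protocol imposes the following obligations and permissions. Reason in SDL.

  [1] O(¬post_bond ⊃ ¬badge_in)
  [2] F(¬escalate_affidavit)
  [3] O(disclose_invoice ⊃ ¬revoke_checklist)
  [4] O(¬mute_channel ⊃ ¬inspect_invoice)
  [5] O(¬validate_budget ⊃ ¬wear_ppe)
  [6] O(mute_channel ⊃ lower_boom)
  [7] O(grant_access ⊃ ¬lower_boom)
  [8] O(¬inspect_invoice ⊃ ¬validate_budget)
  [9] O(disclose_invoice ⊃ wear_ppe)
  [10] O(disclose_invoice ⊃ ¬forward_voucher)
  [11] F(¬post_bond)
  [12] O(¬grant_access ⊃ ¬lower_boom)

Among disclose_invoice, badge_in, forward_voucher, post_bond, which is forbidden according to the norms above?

Premises 12 and 7 cover both cases: O(¬grant_access ⊃ ¬lower_boom) and O(grant_access ⊃ ¬lower_boom). Since ¬grant_access ∨ grant_access is a tautology, O(¬lower_boom) follows.
Premise 6, O(mute_channel ⊃ lower_boom), contraposes to O(¬lower_boom ⊃ ¬mute_channel); with O(¬lower_boom) we get O(¬mute_channel).
Applying K to premise 4 (O(¬mute_channel ⊃ ¬inspect_invoice)) and O(¬mute_channel) yields O(¬inspect_invoice).
With premise 8, O(¬inspect_invoice ⊃ ¬validate_budget), the K-axiom yields O(¬validate_budget).
From O(¬validate_budget) and premise 5, O(¬validate_budget ⊃ ¬wear_ppe), we obtain O(¬wear_ppe).
Premise 9 is O(disclose_invoice ⊃ wear_ppe); contrapositively O(¬wear_ppe ⊃ ¬disclose_invoice). Since O(¬wear_ppe) holds, K gives O(¬disclose_invoice).
So O(¬disclose_invoice) holds, i.e. disclose_invoice is forbidden. None of the other listed options is forbidden under the premises.

disclose_invoice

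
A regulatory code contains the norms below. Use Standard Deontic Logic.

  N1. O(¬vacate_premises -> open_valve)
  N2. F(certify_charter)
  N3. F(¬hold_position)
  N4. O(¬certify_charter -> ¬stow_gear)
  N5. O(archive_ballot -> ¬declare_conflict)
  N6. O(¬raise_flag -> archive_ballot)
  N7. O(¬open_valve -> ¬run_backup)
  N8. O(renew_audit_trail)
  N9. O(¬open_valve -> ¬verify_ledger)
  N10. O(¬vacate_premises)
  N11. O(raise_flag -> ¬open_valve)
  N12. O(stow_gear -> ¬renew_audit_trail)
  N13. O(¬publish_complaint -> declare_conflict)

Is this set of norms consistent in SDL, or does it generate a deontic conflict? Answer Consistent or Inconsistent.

Consistent

Premise 12 is O(stow_gear -> ¬renew_audit_trail), but O(stow_gear) is not derivable from the premises, so it does not yield O(¬renew_audit_trail).
So O(¬renew_audit_trail) is not derivable, and the apparent clash with O(renew_audit_trail) does not arise.
A world satisfying every obligation exists (e.g. archive_ballot=true, certify_charter=false, declare_conflict=false, hold_position=true, open_valve=true, publish_complaint=true, raise_flag=false, renew_audit_trail=true, run_backup=false, stow_gear=false, vacate_premises=false, verify_ledger=false); no atom is both obligatory and forbidden, so the set is consistent.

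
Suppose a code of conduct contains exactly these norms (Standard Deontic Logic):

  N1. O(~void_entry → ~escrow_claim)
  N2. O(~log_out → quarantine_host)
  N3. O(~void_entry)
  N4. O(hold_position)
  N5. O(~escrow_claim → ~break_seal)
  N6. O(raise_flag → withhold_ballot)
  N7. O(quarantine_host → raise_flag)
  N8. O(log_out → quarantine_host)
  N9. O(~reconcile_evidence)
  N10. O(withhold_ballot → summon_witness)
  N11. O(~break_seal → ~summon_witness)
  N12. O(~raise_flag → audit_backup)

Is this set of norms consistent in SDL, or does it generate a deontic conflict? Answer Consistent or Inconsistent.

Inconsistent

By case analysis on ~log_out: premise 2 gives O(~log_out → quarantine_host) and premise 8 gives O(log_out → quarantine_host), so O(quarantine_host) either way.
From O(quarantine_host) and premise 7, O(quarantine_host → raise_flag), we obtain O(raise_flag).
Premise 6 is O(raise_flag → withhold_ballot); since O(raise_flag), deontic closure gives O(withhold_ballot).
With premise 10, O(withhold_ballot → summon_witness), the K-axiom yields O(summon_witness).
Premise 11, O(~break_seal → ~summon_witness), contraposes to O(summon_witness → break_seal); with O(summon_witness) we get O(break_seal).
The contrapositive of premise 5 (O(~escrow_claim → ~break_seal)) is O(break_seal → escrow_claim), and O(break_seal) is already established, so O(escrow_claim).
The contrapositive of premise 1 (O(~void_entry → ~escrow_claim)) is O(escrow_claim → void_entry), and O(escrow_claim) is already established, so O(void_entry).
But premise 3 directly asserts O(~void_entry).
We now have both O(void_entry) and O(~void_entry) — void_entry is simultaneously obligatory and forbidden, violating the D-axiom.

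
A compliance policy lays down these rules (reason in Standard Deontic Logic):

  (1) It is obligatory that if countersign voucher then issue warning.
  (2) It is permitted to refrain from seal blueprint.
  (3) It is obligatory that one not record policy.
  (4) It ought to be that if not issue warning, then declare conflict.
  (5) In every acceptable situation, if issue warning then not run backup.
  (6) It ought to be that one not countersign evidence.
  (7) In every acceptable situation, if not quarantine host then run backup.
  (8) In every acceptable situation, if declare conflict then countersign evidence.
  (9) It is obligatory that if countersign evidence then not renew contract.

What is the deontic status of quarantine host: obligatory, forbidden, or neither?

Obligatory

Premise 6 gives O(¬countersign_evidence).
Premise 8, O(declare_conflict → countersign_evidence), contraposes to O(¬countersign_evidence → ¬declare_conflict); with O(¬countersign_evidence) we get O(¬declare_conflict).
The contrapositive of premise 4 (O(¬issue_warning → declare_conflict)) is O(¬declare_conflict → issue_warning), and O(¬declare_conflict) is already established, so O(issue_warning).
From O(issue_warning) and premise 5, O(issue_warning → ¬run_backup), we obtain O(¬run_backup).
Premise 7 is O(¬quarantine_host → run_backup); contrapositively O(¬run_backup → quarantine_host). Since O(¬run_backup) holds, K gives O(quarantine_host).
Premises 1, 2, 3, 9 do not contribute to this derivation.
Hence quarantine_host is obligatory.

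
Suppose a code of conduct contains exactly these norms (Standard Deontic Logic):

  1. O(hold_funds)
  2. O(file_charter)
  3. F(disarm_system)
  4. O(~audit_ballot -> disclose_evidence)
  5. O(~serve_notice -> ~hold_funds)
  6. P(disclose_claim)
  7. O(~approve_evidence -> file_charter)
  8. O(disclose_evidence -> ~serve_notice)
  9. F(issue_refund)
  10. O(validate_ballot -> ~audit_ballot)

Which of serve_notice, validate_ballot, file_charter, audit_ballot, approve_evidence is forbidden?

validate_ballot

Premise 1 gives O(hold_funds).
The contrapositive of premise 5 (O(~serve_notice -> ~hold_funds)) is O(hold_funds -> serve_notice), and O(hold_funds) is already established, so O(serve_notice).
Premise 8 is O(disclose_evidence -> ~serve_notice); contrapositively O(serve_notice -> ~disclose_evidence). Since O(serve_notice) holds, K gives O(~disclose_evidence).
Premise 4, O(~audit_ballot -> disclose_evidence), contraposes to O(~disclose_evidence -> audit_ballot); with O(~disclose_evidence) we get O(audit_ballot).
The contrapositive of premise 10 (O(validate_ballot -> ~audit_ballot)) is O(audit_ballot -> ~validate_ballot), and O(audit_ballot) is already established, so O(~validate_ballot).
So O(~validate_ballot) holds, i.e. validate_ballot is forbidden. None of the other listed options is forbidden under the premises.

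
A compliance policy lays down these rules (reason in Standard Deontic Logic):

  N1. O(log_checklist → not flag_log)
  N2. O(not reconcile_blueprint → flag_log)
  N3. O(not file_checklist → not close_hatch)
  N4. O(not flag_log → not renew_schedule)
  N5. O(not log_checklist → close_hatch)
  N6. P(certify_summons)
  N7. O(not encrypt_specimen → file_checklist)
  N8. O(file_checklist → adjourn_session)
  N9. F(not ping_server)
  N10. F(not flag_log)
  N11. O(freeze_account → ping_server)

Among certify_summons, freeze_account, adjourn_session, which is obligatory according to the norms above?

adjourn_session

F(not flag_log) at premise 10 means O(flag_log).
The contrapositive of premise 1 (O(log_checklist → not flag_log)) is O(flag_log → not log_checklist), and O(flag_log) is already established, so O(not log_checklist).
Applying K to premise 5 (O(not log_checklist → close_hatch)) and O(not log_checklist) yields O(close_hatch).
Premise 3, O(not file_checklist → not close_hatch), contraposes to O(close_hatch → file_checklist); with O(close_hatch) we get O(file_checklist).
Premise 8 is O(file_checklist → adjourn_session); since O(file_checklist), deontic closure gives O(adjourn_session).
So O(adjourn_session) holds — adjourn_session is obligatory. None of the other listed options is made obligatory by any chain of premises.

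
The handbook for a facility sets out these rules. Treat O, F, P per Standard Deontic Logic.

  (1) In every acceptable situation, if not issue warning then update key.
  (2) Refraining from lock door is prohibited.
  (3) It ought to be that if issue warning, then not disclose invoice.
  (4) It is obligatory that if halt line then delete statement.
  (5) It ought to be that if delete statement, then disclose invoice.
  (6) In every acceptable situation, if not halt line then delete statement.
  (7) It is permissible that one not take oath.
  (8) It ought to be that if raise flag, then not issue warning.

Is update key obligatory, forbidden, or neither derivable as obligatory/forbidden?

Premises 4 and 6 are O(halt_line → delete_statement) and O(¬halt_line → delete_statement); every ideal world satisfies halt_line or ¬halt_line, so in either case delete_statement holds — hence O(delete_statement).
Premise 5 is O(delete_statement → disclose_invoice); since O(delete_statement), deontic closure gives O(disclose_invoice).
The contrapositive of premise 3 (O(issue_warning → ¬disclose_invoice)) is O(disclose_invoice → ¬issue_warning), and O(disclose_invoice) is already established, so O(¬issue_warning).
From O(¬issue_warning) and premise 1, O(¬issue_warning → update_key), we obtain O(update_key).
Premises 2, 7, 8 do not contribute to this derivation.
Hence update_key is obligatory.

Obligatory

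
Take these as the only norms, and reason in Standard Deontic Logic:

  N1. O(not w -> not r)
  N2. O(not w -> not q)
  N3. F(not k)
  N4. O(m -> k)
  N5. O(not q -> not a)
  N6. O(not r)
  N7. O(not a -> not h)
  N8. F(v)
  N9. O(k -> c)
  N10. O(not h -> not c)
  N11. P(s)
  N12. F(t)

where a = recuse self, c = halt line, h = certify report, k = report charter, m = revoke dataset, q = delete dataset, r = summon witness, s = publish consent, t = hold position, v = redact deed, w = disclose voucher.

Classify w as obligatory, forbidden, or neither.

Premise 3, F(not k), is equivalent to O(k).
Premise 9 is O(k -> c); since O(k), deontic closure gives O(c).
The contrapositive of premise 10 (O(not h -> not c)) is O(c -> h), and O(c) is already established, so O(h).
Premise 7, O(not a -> not h), contraposes to O(h -> a); with O(h) we get O(a).
Premise 5 is O(not q -> not a); contrapositively O(a -> q). Since O(a) holds, K gives O(q).
The contrapositive of premise 2 (O(not w -> not q)) is O(q -> w), and O(q) is already established, so O(w).
Premises 1, 4, 6, 8, 11, 12 do not contribute to this derivation.
Hence w is obligatory.

Obligatory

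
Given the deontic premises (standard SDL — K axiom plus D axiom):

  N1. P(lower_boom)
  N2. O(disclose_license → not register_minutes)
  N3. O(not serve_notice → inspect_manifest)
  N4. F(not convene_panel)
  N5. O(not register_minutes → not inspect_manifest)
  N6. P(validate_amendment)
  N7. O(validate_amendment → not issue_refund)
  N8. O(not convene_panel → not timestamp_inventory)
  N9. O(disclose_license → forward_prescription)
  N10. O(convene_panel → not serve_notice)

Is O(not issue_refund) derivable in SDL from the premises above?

Premise 7 is O(validate_amendment → not issue_refund), but O(validate_amendment) is not derivable from the premises (the permission P(validate_amendment) asserts only not O(not validate_amendment), not O(validate_amendment)), so it does not yield O(not issue_refund).
No other premise forces O(not issue_refund). An ideal world satisfying every premise can still have not issue_refund false, so O(not issue_refund) is not derivable.

No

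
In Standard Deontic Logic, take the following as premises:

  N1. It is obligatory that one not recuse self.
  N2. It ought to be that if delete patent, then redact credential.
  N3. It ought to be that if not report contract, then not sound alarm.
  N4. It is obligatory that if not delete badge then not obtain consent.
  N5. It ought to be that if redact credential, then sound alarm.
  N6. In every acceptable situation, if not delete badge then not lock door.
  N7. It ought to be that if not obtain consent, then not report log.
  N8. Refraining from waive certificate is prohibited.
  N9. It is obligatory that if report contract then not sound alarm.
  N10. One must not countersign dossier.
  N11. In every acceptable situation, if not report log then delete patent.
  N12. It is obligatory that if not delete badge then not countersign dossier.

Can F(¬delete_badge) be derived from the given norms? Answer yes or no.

By case analysis on report_contract: premise 9 gives O(report_contract → ¬sound_alarm) and premise 3 gives O(¬report_contract → ¬sound_alarm), so O(¬sound_alarm) either way.
Premise 5, O(redact_credential → sound_alarm), contraposes to O(¬sound_alarm → ¬redact_credential); with O(¬sound_alarm) we get O(¬redact_credential).
The contrapositive of premise 2 (O(delete_patent → redact_credential)) is O(¬redact_credential → ¬delete_patent), and O(¬redact_credential) is already established, so O(¬delete_patent).
Premise 11 is O(¬report_log → delete_patent); contrapositively O(¬delete_patent → report_log). Since O(¬delete_patent) holds, K gives O(report_log).
Premise 7 is O(¬obtain_consent → ¬report_log); contrapositively O(report_log → obtain_consent). Since O(report_log) holds, K gives O(obtain_consent).
The contrapositive of premise 4 (O(¬delete_badge → ¬obtain_consent)) is O(obtain_consent → delete_badge), and O(obtain_consent) is already established, so O(delete_badge).
Premises 1, 6, 8, 10, 12 do not contribute to this derivation.
So O(delete_badge) holds, i.e. F(¬delete_badge). The claim follows.

Yes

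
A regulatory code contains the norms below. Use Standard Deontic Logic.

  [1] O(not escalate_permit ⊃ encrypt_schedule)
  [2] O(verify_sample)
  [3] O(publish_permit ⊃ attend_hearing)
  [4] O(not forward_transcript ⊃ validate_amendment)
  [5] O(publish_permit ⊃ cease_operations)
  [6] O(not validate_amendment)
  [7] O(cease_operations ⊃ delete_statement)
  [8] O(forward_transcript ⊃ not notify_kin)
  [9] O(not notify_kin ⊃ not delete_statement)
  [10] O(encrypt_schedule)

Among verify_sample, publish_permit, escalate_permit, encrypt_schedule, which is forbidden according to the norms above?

publish_permit

From premise 6 we have O(not validate_amendment).
Premise 4, O(not forward_transcript ⊃ validate_amendment), contraposes to O(not validate_amendment ⊃ forward_transcript); with O(not validate_amendment) we get O(forward_transcript).
Premise 8 is O(forward_transcript ⊃ not notify_kin); since O(forward_transcript), deontic closure gives O(not notify_kin).
From O(not notify_kin) and premise 9, O(not notify_kin ⊃ not delete_statement), we obtain O(not delete_statement).
Premise 7, O(cease_operations ⊃ delete_statement), contraposes to O(not delete_statement ⊃ not cease_operations); with O(not delete_statement) we get O(not cease_operations).
The contrapositive of premise 5 (O(publish_permit ⊃ cease_operations)) is O(not cease_operations ⊃ not publish_permit), and O(not cease_operations) is already established, so O(not publish_permit).
So O(not publish_permit) holds, i.e. publish_permit is forbidden. None of the other listed options is forbidden under the premises.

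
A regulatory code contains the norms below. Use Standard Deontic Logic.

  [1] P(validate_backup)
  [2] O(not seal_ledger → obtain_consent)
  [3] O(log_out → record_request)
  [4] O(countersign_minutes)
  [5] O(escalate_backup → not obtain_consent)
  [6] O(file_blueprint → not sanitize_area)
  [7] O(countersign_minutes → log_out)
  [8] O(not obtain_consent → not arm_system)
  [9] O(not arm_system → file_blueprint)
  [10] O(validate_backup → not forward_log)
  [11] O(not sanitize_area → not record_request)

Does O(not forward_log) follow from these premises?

Premise 10 is O(validate_backup → not forward_log), but O(validate_backup) is not derivable from the premises (the permission P(validate_backup) asserts only not O(not validate_backup), not O(validate_backup)), so it does not yield O(not forward_log).
No other premise forces O(not forward_log). An ideal world satisfying every premise can still have not forward_log false, so O(not forward_log) is not derivable.

No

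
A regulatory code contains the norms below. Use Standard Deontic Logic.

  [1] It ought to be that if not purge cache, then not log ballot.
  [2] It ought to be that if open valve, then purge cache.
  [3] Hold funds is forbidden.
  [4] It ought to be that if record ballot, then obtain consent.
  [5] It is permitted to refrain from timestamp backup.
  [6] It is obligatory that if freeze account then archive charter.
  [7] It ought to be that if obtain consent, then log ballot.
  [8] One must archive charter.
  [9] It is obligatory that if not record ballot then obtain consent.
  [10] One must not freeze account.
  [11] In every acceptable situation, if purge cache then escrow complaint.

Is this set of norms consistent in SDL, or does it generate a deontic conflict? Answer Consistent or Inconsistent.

Consistent

Premise 6 is O(freeze_account → archive_charter); even if O(archive_charter) held, inferring O(freeze_account) would be affirming the consequent — invalid.
So O(freeze_account) is not derivable, and the apparent clash with O(¬freeze_account) does not arise.
A world satisfying every obligation exists (e.g. archive_charter=true, escrow_complaint=true, freeze_account=false, hold_funds=false, log_ballot=true, obtain_consent=true, open_valve=false, purge_cache=true, record_ballot=false, timestamp_backup=false); no atom is both obligatory and forbidden, so the set is consistent.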